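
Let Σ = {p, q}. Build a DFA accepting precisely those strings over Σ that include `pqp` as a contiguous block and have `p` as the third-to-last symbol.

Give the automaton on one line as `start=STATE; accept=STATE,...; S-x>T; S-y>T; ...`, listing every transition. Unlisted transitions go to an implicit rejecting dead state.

Run two small machines in parallel and take their product. One (4 states) tracks whether and how much of `pqp` has been seen; the other (15 states) tracks the last 3 symbols read. Each combined state is a pair, one component from each; accept when both components accept. Equivalent product states are then merged.
With 11 states:
       p  q 
>  A   B  A 
   B   B  C 
   C   D  A 
 * D   E  F 
   E   G  H 
   F   D  I 
 * G   G  H 
 * H   D  I 
 * I   J  K 
   J   E  F 
   K   J  K 
(> = start, * = accepting)

start=A; accept=D,G,H,I; A-p>B; A-q>A; B-p>B; B-q>C; C-p>D; C-q>A; D-p>E; D-q>F; E-p>G; E-q>H; F-p>D; F-q>I; G-p>G; G-q>H; H-p>D; H-q>I; I-p>J; I-q>K; J-p>E; J-q>F; K-p>J; K-q>K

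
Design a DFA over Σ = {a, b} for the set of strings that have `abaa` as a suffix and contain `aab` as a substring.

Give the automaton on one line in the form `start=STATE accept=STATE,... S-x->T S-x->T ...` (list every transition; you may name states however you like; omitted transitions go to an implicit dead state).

start=S0 accept=S6 S0-a->S1 S0-b->S0 S1-a->S2 S1-b->S0 S2-a->S2 S2-b->S3 S3-a->S4 S3-b->S5 S4-a->S6 S4-b->S3 S5-a->S2 S5-b->S5 S6-a->S2 S6-b->S3

Handle the two conditions separately and then intersect. One (5 states) tracks how much of the suffix `abaa` has currently been matched; the other (4 states) tracks whether and how much of `aab` has been seen. Each combined state is a pair, one component from each; accept when both components accept. Minimizing collapses redundant product states.
With 7 states:
        a   b  
>  S0   S1  S0 
   S1   S2  S0 
   S2   S2  S3 
   S3   S4  S5 
   S4   S6  S3 
   S5   S2  S5 
 * S6   S2  S3 
(> = start, * = accepting)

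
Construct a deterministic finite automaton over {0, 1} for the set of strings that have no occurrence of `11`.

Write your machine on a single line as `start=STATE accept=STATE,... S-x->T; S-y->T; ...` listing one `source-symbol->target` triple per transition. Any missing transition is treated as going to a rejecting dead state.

start=s0; accept=s0,s1; s0-0->s0; s0-1->s1; s1-0->s0; s1-1->s2; s2-0->s2; s2-1->s2

Track partial matches of the forbidden pattern `11`. State s2 is a dead state reached once `11` has occurred; every other state accepts. s0 means no part of `11` is currently matched.
3 states suffice.
        0   1  
>* s0   s0  s1 
 * s1   s0  s2 
   s2   s2  s2 
(> = start, * = accepting)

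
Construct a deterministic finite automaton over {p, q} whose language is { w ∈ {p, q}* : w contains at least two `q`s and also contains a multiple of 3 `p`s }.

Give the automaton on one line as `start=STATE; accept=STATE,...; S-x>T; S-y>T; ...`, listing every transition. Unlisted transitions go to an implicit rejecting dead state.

Handle the two conditions separately and then intersect. The first has 4 states tracking the count of `q`s, saturating at 3; the second has 3 states tracking the count of `p`s modulo 3. A product state is a pair (one from each), accepting exactly when both do. After merging equivalent states the machine shrinks.
With 9 states:
        p   q  
>  S0   S1  S2 
   S1   S3  S4 
   S2   S4  S5 
   S3   S0  S6 
   S4   S6  S7 
 * S5   S7  S5 
   S6   S2  S8 
   S7   S8  S7 
   S8   S5  S8 
(> = start, * = accepting)

start=S0; accept=S5; S0-p>S1; S0-q>S2; S1-p>S3; S1-q>S4; S2-p>S4; S2-q>S5; S3-p>S0; S3-q>S6; S4-p>S6; S4-q>S7; S5-p>S7; S5-q>S5; S6-p>S2; S6-q>S8; S7-p>S8; S7-q>S7; S8-p>S5; S8-q>S8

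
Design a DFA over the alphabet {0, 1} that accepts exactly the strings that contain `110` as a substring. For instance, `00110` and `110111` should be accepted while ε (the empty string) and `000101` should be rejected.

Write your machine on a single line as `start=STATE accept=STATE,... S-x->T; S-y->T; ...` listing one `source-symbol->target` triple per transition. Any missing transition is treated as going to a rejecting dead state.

Track how much of `110` has been matched so far: state A is no progress, D is the absorbing accept state reached once `110` has occurred. Intermediate states record partial matches; on a mismatch, fall back to the longest reusable overlap.
       0  1 
>  A   A  B 
   B   A  C 
   C   D  C 
 * D   D  D 
(> = start, * = accepting)

start=A; accept=D; A-0->A; A-1->B; B-0->A; B-1->C; C-0->D; C-1->C; D-0->D; D-1->D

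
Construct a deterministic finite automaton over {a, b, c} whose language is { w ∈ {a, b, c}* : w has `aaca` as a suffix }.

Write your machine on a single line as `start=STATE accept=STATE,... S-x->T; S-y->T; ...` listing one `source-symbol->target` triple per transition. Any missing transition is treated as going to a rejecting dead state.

start=s0; accept=s4; s0-a->s1; s0-b->s0; s0-c->s0; s1-a->s2; s1-b->s0; s1-c->s0; s2-a->s2; s2-b->s0; s2-c->s3; s3-a->s4; s3-b->s0; s3-c->s0; s4-a->s2; s4-b->s0; s4-c->s0

Let each state record the length of the longest suffix of the input read so far that is also a prefix of `aaca`. s1 means the last symbol is `a`; s2 means the last 2 symbols are `aa`; s3 means the last 3 symbols are `aac`; s4 means the last 4 symbols are `aaca`. Accept only at s4, where the string currently ends in `aaca`.
5 states suffice.
        a   b   c  
>  s0   s1  s0  s0 
   s1   s2  s0  s0 
   s2   s2  s0  s3 
   s3   s4  s0  s0 
 * s4   s2  s0  s0 
(> = start, * = accepting)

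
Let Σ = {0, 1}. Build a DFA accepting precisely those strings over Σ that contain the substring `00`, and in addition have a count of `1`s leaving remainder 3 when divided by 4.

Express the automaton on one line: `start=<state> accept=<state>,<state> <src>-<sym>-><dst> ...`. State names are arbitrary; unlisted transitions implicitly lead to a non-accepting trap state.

Build one automaton per condition and run them in lockstep. One (3 states) tracks whether and how much of `00` has been seen; the other (4 states) tracks the count of `1`s modulo 4. Each combined state is a pair, one component from each; accept when both components accept.
With 12 states:
       0  1 
>  A   B  C 
   B   D  C 
   C   E  F 
   D   D  G 
   E   G  F 
   F   H  I 
   G   G  J 
   H   J  I 
   I   K  A 
   J   J  L 
   K   L  A 
 * L   L  D 
(> = start, * = accepting)

start=A accept=L A-0->B A-1->C B-0->D B-1->C C-0->E C-1->F D-0->D D-1->G E-0->G E-1->F F-0->H F-1->I G-0->G G-1->J H-0->J H-1->I I-0->K I-1->A J-0->J J-1->L K-0->L K-1->A L-0->L L-1->D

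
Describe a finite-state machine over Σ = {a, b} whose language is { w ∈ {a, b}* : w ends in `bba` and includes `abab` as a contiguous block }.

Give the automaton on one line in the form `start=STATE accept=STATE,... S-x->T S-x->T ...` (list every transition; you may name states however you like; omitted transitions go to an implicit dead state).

Handle the two conditions separately and then intersect. One (4 states) tracks how much of the suffix `bba` has currently been matched; the other (5 states) tracks whether and how much of `abab` has been seen. Each combined state is a pair, one component from each; accept when both components accept.
With 11 states:
          a    b  
>  q0     q1   q2 
   q1     q1   q3 
   q2     q1   q4 
   q3     q5   q4 
   q4     q6   q4 
   q5     q1   q7 
   q6     q1   q3 
   q7     q8   q9 
   q8     q8   q7 
   q9    q10   q9 
 * q10    q8   q7 
(> = start, * = accepting)

start=q0 accept=q10 q0-a->q1 q0-b->q2 q1-a->q1 q1-b->q3 q2-a->q1 q2-b->q4 q3-a->q5 q3-b->q4 q4-a->q6 q4-b->q4 q5-a->q1 q5-b->q7 q6-a->q1 q6-b->q3 q7-a->q8 q7-b->q9 q8-a->q8 q8-b->q7 q9-a->q10 q9-b->q9 q10-a->q8 q10-b->q7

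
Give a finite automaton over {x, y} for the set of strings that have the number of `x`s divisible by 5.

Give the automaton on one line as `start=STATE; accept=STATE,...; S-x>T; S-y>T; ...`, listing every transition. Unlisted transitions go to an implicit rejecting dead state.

start=A; accept=A; A-x>B; A-y>A; B-x>C; B-y>B; C-x>D; C-y>C; D-x>E; D-y>D; E-x>A; E-y>E

The only thing that matters is how many `x`s have appeared, reduced mod 5. Use one state per residue: A for 0, …, E for 4. Reading `x` moves to the next residue; anything else stays put. A is accepting.
A 5-state machine:
       x  y 
>* A   B  A 
   B   C  B 
   C   D  C 
   D   E  D 
   E   A  E 
(> = start, * = accepting)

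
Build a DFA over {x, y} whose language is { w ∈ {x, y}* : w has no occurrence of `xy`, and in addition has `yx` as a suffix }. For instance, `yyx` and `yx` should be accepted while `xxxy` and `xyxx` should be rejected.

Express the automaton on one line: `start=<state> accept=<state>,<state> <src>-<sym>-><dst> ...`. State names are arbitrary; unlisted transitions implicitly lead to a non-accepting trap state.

start=S0 accept=S3 S0-x->S1 S0-y->S2 S1-x->S1 S1-y->S1 S2-x->S3 S2-y->S2 S3-x->S1 S3-y->S1

Run two small machines in parallel and take their product. The first has 3 states tracking partial matches of the forbidden pattern `xy`; the second has 3 states tracking how much of the suffix `yx` has currently been matched. A product state is a pair (one from each), accepting exactly when both do. Equivalent product states are then merged.
A 4-state machine:
        x   y  
>  S0   S1  S2 
   S1   S1  S1 
   S2   S3  S2 
 * S3   S1  S1 
(> = start, * = accepting)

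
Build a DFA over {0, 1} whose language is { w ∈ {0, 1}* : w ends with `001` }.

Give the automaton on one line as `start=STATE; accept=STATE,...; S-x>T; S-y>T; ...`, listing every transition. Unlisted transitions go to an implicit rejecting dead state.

start=s0; accept=s3; s0-0>s1; s0-1>s0; s1-0>s2; s1-1>s0; s2-0>s2; s2-1>s3; s3-0>s1; s3-1>s0

Let each state record the length of the longest suffix of the input read so far that is also a prefix of `001`. s1 means the last symbol is `0`; s2 means the last 2 symbols are `00`; s3 means the last 3 symbols are `001`. Accept only at s3, where the string currently ends in `001`.
With 4 states:
        0   1  
>  s0   s1  s0 
   s1   s2  s0 
   s2   s2  s3 
 * s3   s1  s0 
(> = start, * = accepting)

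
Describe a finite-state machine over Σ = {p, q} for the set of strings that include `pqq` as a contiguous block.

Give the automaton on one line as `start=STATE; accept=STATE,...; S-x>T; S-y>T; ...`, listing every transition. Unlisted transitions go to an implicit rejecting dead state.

start=A; accept=D; A-p>B; A-q>A; B-p>B; B-q>C; C-p>B; C-q>D; D-p>D; D-q>D

Track how much of `pqq` has been matched so far: state A is no progress, D is the absorbing accept state reached once `pqq` has occurred. Intermediate states record partial matches; on a mismatch, fall back to the longest reusable overlap.
With 4 states:
       p  q 
>  A   B  A 
   B   B  C 
   C   B  D 
 * D   D  D 
(> = start, * = accepting)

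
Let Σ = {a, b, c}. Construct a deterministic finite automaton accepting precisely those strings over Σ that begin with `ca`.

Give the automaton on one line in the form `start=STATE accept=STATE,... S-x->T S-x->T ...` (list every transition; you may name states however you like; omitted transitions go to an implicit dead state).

Check the first 2 symbols one by one: q0 through q1 record how many have matched `ca` so far; any wrong symbol goes to the dead state q3. After all 2 match we enter the accepting sink q2.
A 4-state machine:
        a   b   c  
>  q0   q3  q3  q1 
   q1   q2  q3  q3 
 * q2   q2  q2  q2 
   q3   q3  q3  q3 
(> = start, * = accepting)

start=q0 accept=q2 q0-a->q3 q0-b->q3 q0-c->q1 q1-a->q2 q1-b->q3 q1-c->q3 q2-a->q2 q2-b->q2 q2-c->q2 q3-a->q3 q3-b->q3 q3-c->q3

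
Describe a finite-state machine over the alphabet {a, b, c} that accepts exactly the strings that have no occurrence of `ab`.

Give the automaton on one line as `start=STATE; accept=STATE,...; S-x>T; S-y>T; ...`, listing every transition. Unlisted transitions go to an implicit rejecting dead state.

This is the complement of 'contains `ab`'. Use the same substring-matching states — S0 through S2 holding how much of `ab` has just been matched — but flip the accepting set: everything except the trap S2 accepts.
        a   b   c  
>* S0   S1  S0  S0 
 * S1   S1  S2  S0 
   S2   S2  S2  S2 
(> = start, * = accepting)

start=S0; accept=S0,S1; S0-a>S1; S0-b>S0; S0-c>S0; S1-a>S1; S1-b>S2; S1-c>S0; S2-a>S2; S2-b>S2; S2-c>S2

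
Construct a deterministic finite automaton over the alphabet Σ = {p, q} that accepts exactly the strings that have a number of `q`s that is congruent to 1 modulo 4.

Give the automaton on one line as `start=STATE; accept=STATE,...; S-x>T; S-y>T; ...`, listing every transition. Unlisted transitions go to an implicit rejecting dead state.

The only thing that matters is how many `q`s have appeared, reduced mod 4. Use one state per residue: s0 for 0, …, s3 for 3. Reading `q` moves to the next residue; anything else stays put. s1 is accepting.
        p   q  
>  s0   s0  s1 
 * s1   s1  s2 
   s2   s2  s3 
   s3   s3  s0 
(> = start, * = accepting)

start=s0; accept=s1; s0-p>s0; s0-q>s1; s1-p>s1; s1-q>s2; s2-p>s2; s2-q>s3; s3-p>s3; s3-q>s0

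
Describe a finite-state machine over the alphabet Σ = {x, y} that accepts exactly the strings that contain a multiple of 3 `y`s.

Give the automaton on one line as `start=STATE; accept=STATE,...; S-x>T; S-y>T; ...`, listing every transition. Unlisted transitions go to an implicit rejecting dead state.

start=s0; accept=s0; s0-x>s0; s0-y>s1; s1-x>s1; s1-y>s2; s2-x>s2; s2-y>s0

Keep the running count of `y`s modulo 3: each `y` advances along the cycle s0 → s1 → s2 → s0 while other symbols loop. Accept at s0.
A 3-state machine:
        x   y  
>* s0   s0  s1 
   s1   s1  s2 
   s2   s2  s0 
(> = start, * = accepting)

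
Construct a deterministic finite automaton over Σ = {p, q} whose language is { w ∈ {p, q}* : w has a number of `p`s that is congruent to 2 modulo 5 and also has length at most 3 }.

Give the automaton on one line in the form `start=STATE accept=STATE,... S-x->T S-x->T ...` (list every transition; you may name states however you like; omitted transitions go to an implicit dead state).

start=A accept=D,G A-p->B A-q->C B-p->D B-q->E C-p->E C-q->F D-p->F D-q->G E-p->G E-q->F F-p->F F-q->F G-p->F G-q->F

Build one automaton per condition and run them in lockstep. The first has 5 states tracking the count of `p`s modulo 5; the second has 5 states tracking the input length, saturating at 4. A product state is a pair (one from each), accepting exactly when both do. After merging equivalent states the machine shrinks.
With 7 states:
       p  q 
>  A   B  C 
   B   D  E 
   C   E  F 
 * D   F  G 
   E   G  F 
   F   F  F 
 * G   F  F 
(> = start, * = accepting)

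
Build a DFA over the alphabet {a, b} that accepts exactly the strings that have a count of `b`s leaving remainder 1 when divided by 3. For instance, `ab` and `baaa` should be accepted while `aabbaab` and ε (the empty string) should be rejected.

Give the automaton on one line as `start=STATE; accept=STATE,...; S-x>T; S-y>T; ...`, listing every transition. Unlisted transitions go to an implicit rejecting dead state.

start=s0; accept=s1; s0-a>s0; s0-b>s1; s1-a>s1; s1-b>s2; s2-a>s2; s2-b>s0

Keep the running count of `b`s modulo 3: each `b` advances along the cycle s0 → s1 → s2 → s0 while other symbols loop. Accept at s1.
With 3 states:
        a   b  
>  s0   s0  s1 
 * s1   s1  s2 
   s2   s2  s0 
(> = start, * = accepting)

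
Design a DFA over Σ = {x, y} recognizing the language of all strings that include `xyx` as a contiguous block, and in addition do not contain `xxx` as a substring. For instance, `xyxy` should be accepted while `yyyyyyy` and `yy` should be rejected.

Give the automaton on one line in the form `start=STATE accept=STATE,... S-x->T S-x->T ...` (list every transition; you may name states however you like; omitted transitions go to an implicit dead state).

Run two small machines in parallel and take their product. The first has 4 states tracking whether and how much of `xyx` has been seen; the second has 4 states tracking partial matches of the forbidden pattern `xxx`. A product state is a pair (one from each), accepting exactly when both do. Equivalent product states are then merged.
An 8-state machine:
        x   y  
>  q0   q1  q0 
   q1   q2  q3 
   q2   q4  q3 
   q3   q5  q0 
   q4   q4  q4 
 * q5   q6  q7 
 * q6   q4  q7 
 * q7   q5  q7 
(> = start, * = accepting)

start=q0 accept=q5,q6,q7 q0-x->q1 q0-y->q0 q1-x->q2 q1-y->q3 q2-x->q4 q2-y->q3 q3-x->q5 q3-y->q0 q4-x->q4 q4-y->q4 q5-x->q6 q5-y->q7 q6-x->q4 q6-y->q7 q7-x->q5 q7-y->q7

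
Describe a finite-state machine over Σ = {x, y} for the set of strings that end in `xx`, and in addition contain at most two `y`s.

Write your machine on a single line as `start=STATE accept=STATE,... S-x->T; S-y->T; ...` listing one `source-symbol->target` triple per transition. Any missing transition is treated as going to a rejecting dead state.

Run two small machines in parallel and take their product. One (3 states) tracks how much of the suffix `xx` has currently been matched; the other (4 states) tracks the count of `y`s, saturating at 3. Each combined state is a pair, one component from each; accept when both components accept. After merging equivalent states the machine shrinks.
10 states suffice.
        x   y  
>  s0   s1  s2 
   s1   s3  s2 
   s2   s4  s5 
 * s3   s3  s2 
   s4   s6  s5 
   s5   s7  s8 
 * s6   s6  s5 
   s7   s9  s8 
   s8   s8  s8 
 * s9   s9  s8 
(> = start, * = accepting)

start=s0; accept=s3,s6,s9; s0-x->s1; s0-y->s2; s1-x->s3; s1-y->s2; s2-x->s4; s2-y->s5; s3-x->s3; s3-y->s2; s4-x->s6; s4-y->s5; s5-x->s7; s5-y->s8; s6-x->s6; s6-y->s5; s7-x->s9; s7-y->s8; s8-x->s8; s8-y->s8; s9-x->s9; s9-y->s8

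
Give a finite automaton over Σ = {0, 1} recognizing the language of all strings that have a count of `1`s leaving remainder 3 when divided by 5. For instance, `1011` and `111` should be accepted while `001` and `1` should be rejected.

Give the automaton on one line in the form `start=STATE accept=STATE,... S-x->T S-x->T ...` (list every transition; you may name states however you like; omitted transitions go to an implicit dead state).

Keep the running count of `1`s modulo 5: each `1` advances along the cycle q0 → q1 → q2 → q3 → q4 → q0 while other symbols loop. Accept at q3.
A 5-state machine:
        0   1  
>  q0   q0  q1 
   q1   q1  q2 
   q2   q2  q3 
 * q3   q3  q4 
   q4   q4  q0 
(> = start, * = accepting)

start=q0 accept=q3 q0-0->q0 q0-1->q1 q1-0->q1 q1-1->q2 q2-0->q2 q2-1->q3 q3-0->q3 q3-1->q4 q4-0->q4 q4-1->q0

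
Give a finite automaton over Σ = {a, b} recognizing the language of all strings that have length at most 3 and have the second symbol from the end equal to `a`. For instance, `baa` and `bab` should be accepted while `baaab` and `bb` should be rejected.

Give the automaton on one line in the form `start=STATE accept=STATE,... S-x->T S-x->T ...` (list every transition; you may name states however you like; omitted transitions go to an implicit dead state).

Handle the two conditions separately and then intersect. The first has 5 states tracking the input length, saturating at 4; the second has 7 states tracking the last 2 symbols read. A product state is a pair (one from each), accepting exactly when both do.
A 15-state machine:
          a    b  
>  q0     q1   q2 
   q1     q3   q4 
   q2     q5   q6 
 * q3     q7   q8 
 * q4     q9  q10 
   q5     q7   q8 
   q6     q9  q10 
 * q7    q11  q12 
 * q8    q13  q14 
   q9    q11  q12 
   q10   q13  q14 
   q11   q11  q12 
   q12   q13  q14 
   q13   q11  q12 
   q14   q13  q14 
(> = start, * = accepting)

start=q0 accept=q3,q4,q7,q8 q0-a->q1 q0-b->q2 q1-a->q3 q1-b->q4 q2-a->q5 q2-b->q6 q3-a->q7 q3-b->q8 q4-a->q9 q4-b->q10 q5-a->q7 q5-b->q8 q6-a->q9 q6-b->q10 q7-a->q11 q7-b->q12 q8-a->q13 q8-b->q14 q9-a->q11 q9-b->q12 q10-a->q13 q10-b->q14 q11-a->q11 q11-b->q12 q12-a->q13 q12-b->q14 q13-a->q11 q13-b->q12 q14-a->q13 q14-b->q14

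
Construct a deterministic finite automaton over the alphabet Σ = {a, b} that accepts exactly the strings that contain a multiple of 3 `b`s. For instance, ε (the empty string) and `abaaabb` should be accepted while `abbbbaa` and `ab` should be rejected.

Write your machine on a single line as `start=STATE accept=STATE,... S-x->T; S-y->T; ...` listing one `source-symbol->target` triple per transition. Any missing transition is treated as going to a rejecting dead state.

start=S0; accept=S0; S0-a->S0; S0-b->S1; S1-a->S1; S1-b->S2; S2-a->S2; S2-b->S0

The only thing that matters is how many `b`s have appeared, reduced mod 3. Use one state per residue: S0 for 0, …, S2 for 2. Reading `b` moves to the next residue; anything else stays put. S0 is accepting.
        a   b  
>* S0   S0  S1 
   S1   S1  S2 
   S2   S2  S0 
(> = start, * = accepting)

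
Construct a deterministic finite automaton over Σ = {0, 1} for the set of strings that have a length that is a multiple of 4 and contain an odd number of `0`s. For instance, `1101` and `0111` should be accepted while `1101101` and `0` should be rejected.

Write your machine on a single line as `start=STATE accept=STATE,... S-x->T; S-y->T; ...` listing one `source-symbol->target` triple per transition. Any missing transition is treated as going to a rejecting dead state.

Run two small machines in parallel and take their product. One (4 states) tracks the input length modulo 4; the other (2 states) tracks the count of `0`s modulo 2. Each combined state is a pair, one component from each; accept when both components accept.
8 states suffice.
        0   1  
>  S0   S1  S2 
   S1   S3  S4 
   S2   S4  S3 
   S3   S5  S6 
   S4   S6  S5 
   S5   S0  S7 
   S6   S7  S0 
 * S7   S2  S1 
(> = start, * = accepting)

start=S0; accept=S7; S0-0->S1; S0-1->S2; S1-0->S3; S1-1->S4; S2-0->S4; S2-1->S3; S3-0->S5; S3-1->S6; S4-0->S6; S4-1->S5; S5-0->S0; S5-1->S7; S6-0->S7; S6-1->S0; S7-0->S2; S7-1->S1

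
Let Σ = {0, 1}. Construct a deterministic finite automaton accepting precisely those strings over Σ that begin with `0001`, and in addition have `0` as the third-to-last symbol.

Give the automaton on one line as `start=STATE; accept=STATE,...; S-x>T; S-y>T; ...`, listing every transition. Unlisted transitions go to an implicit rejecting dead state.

start=q0; accept=q5,q6,q7,q12; q0-0>q1; q0-1>q2; q1-0>q3; q1-1>q2; q2-0>q2; q2-1>q2; q3-0>q4; q3-1>q2; q4-0>q2; q4-1>q5; q5-0>q6; q5-1>q7; q6-0>q8; q6-1>q9; q7-0>q10; q7-1>q11; q8-0>q12; q8-1>q5; q9-0>q6; q9-1>q7; q10-0>q8; q10-1>q9; q11-0>q10; q11-1>q11; q12-0>q12; q12-1>q5

Run two small machines in parallel and take their product. The first has 6 states tracking whether the input so far still matches the prefix `0001`; the second has 15 states tracking the last 3 symbols read. A product state is a pair (one from each), accepting exactly when both do. Minimizing collapses redundant product states.
          0    1  
>  q0     q1   q2 
   q1     q3   q2 
   q2     q2   q2 
   q3     q4   q2 
   q4     q2   q5 
 * q5     q6   q7 
 * q6     q8   q9 
 * q7    q10  q11 
   q8    q12   q5 
   q9     q6   q7 
   q10    q8   q9 
   q11   q10  q11 
 * q12   q12   q5 
(> = start, * = accepting)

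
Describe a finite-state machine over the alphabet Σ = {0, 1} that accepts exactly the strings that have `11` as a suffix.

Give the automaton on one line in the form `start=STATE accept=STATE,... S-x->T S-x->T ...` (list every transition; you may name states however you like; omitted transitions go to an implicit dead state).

start=S0 accept=S2 S0-0->S0 S0-1->S1 S1-0->S0 S1-1->S2 S2-0->S0 S2-1->S2

Remember how much of `11` the current input suffix matches. State S0 means no match yet; S1 means the last symbol is `1`; S2 means the last 2 symbols are `11`. Only S2 accepts. On a mismatch, fall back to the longest proper suffix that is still a prefix of `11`.
        0   1  
>  S0   S0  S1 
   S1   S0  S2 
 * S2   S0  S2 
(> = start, * = accepting)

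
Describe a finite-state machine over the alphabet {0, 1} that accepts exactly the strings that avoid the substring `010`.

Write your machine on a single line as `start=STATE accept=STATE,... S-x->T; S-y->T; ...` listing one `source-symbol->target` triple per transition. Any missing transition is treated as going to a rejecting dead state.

This is the complement of 'contains `010`'. Use the same substring-matching states — S0 through S3 holding how much of `010` has just been matched — but flip the accepting set: everything except the trap S3 accepts.
A 4-state machine:
        0   1  
>* S0   S1  S0 
 * S1   S1  S2 
 * S2   S3  S0 
   S3   S3  S3 
(> = start, * = accepting)

start=S0; accept=S0,S1,S2; S0-0->S1; S0-1->S0; S1-0->S1; S1-1->S2; S2-0->S3; S2-1->S0; S3-0->S3; S3-1->S3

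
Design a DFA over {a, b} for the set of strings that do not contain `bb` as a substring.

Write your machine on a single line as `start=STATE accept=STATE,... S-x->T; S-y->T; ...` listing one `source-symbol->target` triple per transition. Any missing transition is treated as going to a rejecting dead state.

start=S0; accept=S0,S1; S0-a->S0; S0-b->S1; S1-a->S0; S1-b->S2; S2-a->S2; S2-b->S2

This is the complement of 'contains `bb`'. Use the same substring-matching states — S0 through S2 holding how much of `bb` has just been matched — but flip the accepting set: everything except the trap S2 accepts.
3 states suffice.
        a   b  
>* S0   S0  S1 
 * S1   S0  S2 
   S2   S2  S2 
(> = start, * = accepting)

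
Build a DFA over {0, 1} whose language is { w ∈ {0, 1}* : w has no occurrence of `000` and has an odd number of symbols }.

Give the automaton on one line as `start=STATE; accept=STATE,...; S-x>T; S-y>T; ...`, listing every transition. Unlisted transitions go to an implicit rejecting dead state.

Handle the two conditions separately and then intersect. The first has 4 states tracking partial matches of the forbidden pattern `000`; the second has 2 states tracking the input length modulo 2. A product state is a pair (one from each), accepting exactly when both do. Equivalent product states are then merged.
7 states suffice.
        0   1  
>  S0   S1  S2 
 * S1   S3  S0 
 * S2   S4  S0 
   S3   S5  S2 
   S4   S6  S2 
   S5   S5  S5 
 * S6   S5  S0 
(> = start, * = accepting)

start=S0; accept=S1,S2,S6; S0-0>S1; S0-1>S2; S1-0>S3; S1-1>S0; S2-0>S4; S2-1>S0; S3-0>S5; S3-1>S2; S4-0>S6; S4-1>S2; S5-0>S5; S5-1>S5; S6-0>S5; S6-1>S0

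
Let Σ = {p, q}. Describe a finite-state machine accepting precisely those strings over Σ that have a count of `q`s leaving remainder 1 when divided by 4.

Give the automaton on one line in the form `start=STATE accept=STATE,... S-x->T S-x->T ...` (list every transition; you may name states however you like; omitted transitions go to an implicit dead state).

start=A accept=B A-p->A A-q->B B-p->B B-q->C C-p->C C-q->D D-p->D D-q->A

The only thing that matters is how many `q`s have appeared, reduced mod 4. Use one state per residue: A for 0, …, D for 3. Reading `q` moves to the next residue; anything else stays put. B is accepting.
A 4-state machine:
       p  q 
>  A   A  B 
 * B   B  C 
   C   C  D 
   D   D  A 
(> = start, * = accepting)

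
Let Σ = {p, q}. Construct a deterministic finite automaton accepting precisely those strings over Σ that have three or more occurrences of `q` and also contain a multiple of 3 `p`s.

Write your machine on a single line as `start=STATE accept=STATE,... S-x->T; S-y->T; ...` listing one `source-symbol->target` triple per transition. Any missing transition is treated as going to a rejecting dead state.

Build one automaton per condition and run them in lockstep. One (5 states) tracks the count of `q`s, saturating at 4; the other (3 states) tracks the count of `p`s modulo 3. Each combined state is a pair, one component from each; accept when both components accept. After merging equivalent states the machine shrinks.
With 12 states:
       p  q 
>  A   B  C 
   B   D  E 
   C   E  F 
   D   A  G 
   E   G  H 
   F   H  I 
   G   C  J 
   H   J  K 
 * I   K  I 
   J   F  L 
   K   L  K 
   L   I  L 
(> = start, * = accepting)

start=A; accept=I; A-p->B; A-q->C; B-p->D; B-q->E; C-p->E; C-q->F; D-p->A; D-q->G; E-p->G; E-q->H; F-p->H; F-q->I; G-p->C; G-q->J; H-p->J; H-q->K; I-p->K; I-q->I; J-p->F; J-q->L; K-p->L; K-q->K; L-p->I; L-q->L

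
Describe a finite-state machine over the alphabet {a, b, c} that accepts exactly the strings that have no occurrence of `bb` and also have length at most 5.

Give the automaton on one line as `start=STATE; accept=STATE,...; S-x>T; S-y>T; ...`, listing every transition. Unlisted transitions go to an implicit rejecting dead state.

start=q0; accept=q0,q1,q2,q3,q4,q6,q7,q8,q9,q10; q0-a>q1; q0-b>q2; q0-c>q1; q1-a>q3; q1-b>q4; q1-c>q3; q2-a>q3; q2-b>q5; q2-c>q3; q3-a>q6; q3-b>q7; q3-c>q6; q4-a>q6; q4-b>q5; q4-c>q6; q5-a>q5; q5-b>q5; q5-c>q5; q6-a>q8; q6-b>q9; q6-c>q8; q7-a>q8; q7-b>q5; q7-c>q8; q8-a>q10; q8-b>q10; q8-c>q10; q9-a>q10; q9-b>q5; q9-c>q10; q10-a>q5; q10-b>q5; q10-c>q5

Build one automaton per condition and run them in lockstep. One (3 states) tracks partial matches of the forbidden pattern `bb`; the other (7 states) tracks the input length, saturating at 6. Each combined state is a pair, one component from each; accept when both components accept. After merging equivalent states the machine shrinks.
11 states suffice.
          a    b    c  
>* q0     q1   q2   q1 
 * q1     q3   q4   q3 
 * q2     q3   q5   q3 
 * q3     q6   q7   q6 
 * q4     q6   q5   q6 
   q5     q5   q5   q5 
 * q6     q8   q9   q8 
 * q7     q8   q5   q8 
 * q8    q10  q10  q10 
 * q9    q10   q5  q10 
 * q10    q5   q5   q5 
(> = start, * = accepting)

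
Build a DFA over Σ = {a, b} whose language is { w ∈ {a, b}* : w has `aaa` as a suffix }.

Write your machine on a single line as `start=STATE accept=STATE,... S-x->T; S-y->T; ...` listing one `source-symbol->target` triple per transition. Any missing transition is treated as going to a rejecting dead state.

Let each state record the length of the longest suffix of the input read so far that is also a prefix of `aaa`. s1 means the last symbol is `a`; s2 means the last 2 symbols are `aa`; s3 means the last 3 symbols are `aaa`. Accept only at s3, where the string currently ends in `aaa`.
        a   b  
>  s0   s1  s0 
   s1   s2  s0 
   s2   s3  s0 
 * s3   s3  s0 
(> = start, * = accepting)

start=s0; accept=s3; s0-a->s1; s0-b->s0; s1-a->s2; s1-b->s0; s2-a->s3; s2-b->s0; s3-a->s3; s3-b->s0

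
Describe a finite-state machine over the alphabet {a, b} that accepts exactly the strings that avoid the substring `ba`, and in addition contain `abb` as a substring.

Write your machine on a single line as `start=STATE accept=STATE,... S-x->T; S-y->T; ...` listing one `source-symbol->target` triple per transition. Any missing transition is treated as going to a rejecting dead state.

Handle the two conditions separately and then intersect. One (3 states) tracks partial matches of the forbidden pattern `ba`; the other (4 states) tracks whether and how much of `abb` has been seen. Each combined state is a pair, one component from each; accept when both components accept. After merging equivalent states the machine shrinks.
        a   b  
>  s0   s1  s2 
   s1   s1  s3 
   s2   s2  s2 
   s3   s2  s4 
 * s4   s2  s4 
(> = start, * = accepting)

start=s0; accept=s4; s0-a->s1; s0-b->s2; s1-a->s1; s1-b->s3; s2-a->s2; s2-b->s2; s3-a->s2; s3-b->s4; s4-a->s2; s4-b->s4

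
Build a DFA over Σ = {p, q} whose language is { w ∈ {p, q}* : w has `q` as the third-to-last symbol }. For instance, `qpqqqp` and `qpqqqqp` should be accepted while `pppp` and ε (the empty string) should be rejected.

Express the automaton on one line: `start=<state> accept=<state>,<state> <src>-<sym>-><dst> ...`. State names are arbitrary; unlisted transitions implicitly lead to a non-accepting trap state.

start=s0 accept=s11,s12,s13,s14 s0-p->s1 s0-q->s2 s1-p->s3 s1-q->s4 s2-p->s5 s2-q->s6 s3-p->s7 s3-q->s8 s4-p->s9 s4-q->s10 s5-p->s11 s5-q->s12 s6-p->s13 s6-q->s14 s7-p->s7 s7-q->s8 s8-p->s9 s8-q->s10 s9-p->s11 s9-q->s12 s10-p->s13 s10-q->s14 s11-p->s7 s11-q->s8 s12-p->s9 s12-q->s10 s13-p->s11 s13-q->s12 s14-p->s13 s14-q->s14

Because acceptance depends on a position counted from the end, the machine has to buffer the most recent 3 symbols. Make each state the string of the last up-to-3 symbols read; on input `x` shift the window left and append `x`. Accept when the buffered window has length 3 and begins with `q`.
A 15-state machine:
          p    q  
>  s0     s1   s2 
   s1     s3   s4 
   s2     s5   s6 
   s3     s7   s8 
   s4     s9  s10 
   s5    s11  s12 
   s6    s13  s14 
   s7     s7   s8 
   s8     s9  s10 
   s9    s11  s12 
   s10   s13  s14 
 * s11    s7   s8 
 * s12    s9  s10 
 * s13   s11  s12 
 * s14   s13  s14 
(> = start, * = accepting)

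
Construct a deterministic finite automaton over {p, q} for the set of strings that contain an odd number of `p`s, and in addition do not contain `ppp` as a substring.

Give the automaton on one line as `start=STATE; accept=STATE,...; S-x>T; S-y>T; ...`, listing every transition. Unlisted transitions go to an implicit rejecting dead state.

start=s0; accept=s1,s3,s7; s0-p>s1; s0-q>s0; s1-p>s2; s1-q>s3; s2-p>s4; s2-q>s0; s3-p>s5; s3-q>s3; s4-p>s6; s4-q>s4; s5-p>s7; s5-q>s0; s6-p>s4; s6-q>s6; s7-p>s6; s7-q>s3

Run two small machines in parallel and take their product. The first has 2 states tracking the count of `p`s modulo 2; the second has 4 states tracking partial matches of the forbidden pattern `ppp`. A product state is a pair (one from each), accepting exactly when both do.
With 8 states:
        p   q  
>  s0   s1  s0 
 * s1   s2  s3 
   s2   s4  s0 
 * s3   s5  s3 
   s4   s6  s4 
   s5   s7  s0 
   s6   s4  s6 
 * s7   s6  s3 
(> = start, * = accepting)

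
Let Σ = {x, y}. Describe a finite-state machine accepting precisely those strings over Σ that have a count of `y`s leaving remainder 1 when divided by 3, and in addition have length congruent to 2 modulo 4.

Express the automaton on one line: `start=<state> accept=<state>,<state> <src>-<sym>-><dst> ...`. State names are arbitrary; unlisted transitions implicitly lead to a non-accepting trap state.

start=q0 accept=q4 q0-x->q1 q0-y->q2 q1-x->q3 q1-y->q4 q2-x->q4 q2-y->q5 q3-x->q6 q3-y->q7 q4-x->q7 q4-y->q8 q5-x->q8 q5-y->q6 q6-x->q0 q6-y->q9 q7-x->q9 q7-y->q10 q8-x->q10 q8-y->q0 q9-x->q2 q9-y->q11 q10-x->q11 q10-y->q1 q11-x->q5 q11-y->q3

Run two small machines in parallel and take their product. The first has 3 states tracking the count of `y`s modulo 3; the second has 4 states tracking the input length modulo 4. A product state is a pair (one from each), accepting exactly when both do.
          x    y  
>  q0     q1   q2 
   q1     q3   q4 
   q2     q4   q5 
   q3     q6   q7 
 * q4     q7   q8 
   q5     q8   q6 
   q6     q0   q9 
   q7     q9  q10 
   q8    q10   q0 
   q9     q2  q11 
   q10   q11   q1 
   q11    q5   q3 
(> = start, * = accepting)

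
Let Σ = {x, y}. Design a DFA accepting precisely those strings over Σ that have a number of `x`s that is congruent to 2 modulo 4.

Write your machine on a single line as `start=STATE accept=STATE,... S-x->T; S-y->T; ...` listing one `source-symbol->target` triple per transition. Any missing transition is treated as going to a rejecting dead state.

Keep the running count of `x`s modulo 4: each `x` advances along the cycle q0 → q1 → q2 → q3 → q0 while other symbols loop. Accept at q2.
A 4-state machine:
        x   y  
>  q0   q1  q0 
   q1   q2  q1 
 * q2   q3  q2 
   q3   q0  q3 
(> = start, * = accepting)

start=q0; accept=q2; q0-x->q1; q0-y->q0; q1-x->q2; q1-y->q1; q2-x->q3; q2-y->q2; q3-x->q0; q3-y->q3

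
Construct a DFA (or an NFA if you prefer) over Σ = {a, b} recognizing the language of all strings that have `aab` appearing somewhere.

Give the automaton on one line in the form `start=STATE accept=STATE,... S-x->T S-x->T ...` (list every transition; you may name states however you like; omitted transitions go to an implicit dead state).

start=q0 accept=q3 q0-a->q1 q0-b->q0 q1-a->q2 q1-b->q0 q2-a->q2 q2-b->q3 q3-a->q3 q3-b->q3

Track how much of `aab` has been matched so far: state q0 is no progress, q3 is the absorbing accept state reached once `aab` has occurred. Intermediate states record partial matches; on a mismatch, fall back to the longest reusable overlap.
A 4-state machine:
        a   b  
>  q0   q1  q0 
   q1   q2  q0 
   q2   q2  q3 
 * q3   q3  q3 
(> = start, * = accepting)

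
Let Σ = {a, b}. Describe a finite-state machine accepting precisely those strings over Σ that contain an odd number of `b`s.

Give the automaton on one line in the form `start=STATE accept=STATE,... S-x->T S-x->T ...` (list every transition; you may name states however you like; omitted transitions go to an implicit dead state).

start=q0 accept=q1 q0-a->q0 q0-b->q1 q1-a->q1 q1-b->q0

The only thing that matters is how many `b`s have appeared, reduced mod 2. Use one state per residue: q0 for 0, …, q1 for 1. Reading `b` moves to the next residue; anything else stays put. q1 is accepting.
A 2-state machine:
        a   b  
>  q0   q0  q1 
 * q1   q1  q0 
(> = start, * = accepting)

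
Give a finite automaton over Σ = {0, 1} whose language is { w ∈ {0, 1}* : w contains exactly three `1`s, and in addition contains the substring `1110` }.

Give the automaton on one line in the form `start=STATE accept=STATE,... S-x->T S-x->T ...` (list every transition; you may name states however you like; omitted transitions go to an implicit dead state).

start=s0 accept=s5 s0-0->s0 s0-1->s1 s1-0->s2 s1-1->s3 s2-0->s2 s2-1->s2 s3-0->s2 s3-1->s4 s4-0->s5 s4-1->s2 s5-0->s5 s5-1->s2

Build one automaton per condition and run them in lockstep. One (5 states) tracks the count of `1`s, saturating at 4; the other (5 states) tracks whether and how much of `1110` has been seen. Each combined state is a pair, one component from each; accept when both components accept. Equivalent product states are then merged.
A 6-state machine:
        0   1  
>  s0   s0  s1 
   s1   s2  s3 
   s2   s2  s2 
   s3   s2  s4 
   s4   s5  s2 
 * s5   s5  s2 
(> = start, * = accepting)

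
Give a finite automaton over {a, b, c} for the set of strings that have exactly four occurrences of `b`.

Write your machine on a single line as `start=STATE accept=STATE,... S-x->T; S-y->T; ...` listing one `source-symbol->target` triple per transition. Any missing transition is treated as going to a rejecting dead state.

Only the number of `b`s matters, and only up to 5. Make a chain S0 → S1 → S2 → S3 → S4 → S5 advanced by each `b` (with S5 absorbing); every other symbol self-loops. The accepting set is {S4}.
With 6 states:
        a   b   c  
>  S0   S0  S1  S0 
   S1   S1  S2  S1 
   S2   S2  S3  S2 
   S3   S3  S4  S3 
 * S4   S4  S5  S4 
   S5   S5  S5  S5 
(> = start, * = accepting)

start=S0; accept=S4; S0-a->S0; S0-b->S1; S0-c->S0; S1-a->S1; S1-b->S2; S1-c->S1; S2-a->S2; S2-b->S3; S2-c->S2; S3-a->S3; S3-b->S4; S3-c->S3; S4-a->S4; S4-b->S5; S4-c->S4; S5-a->S5; S5-b->S5; S5-c->S5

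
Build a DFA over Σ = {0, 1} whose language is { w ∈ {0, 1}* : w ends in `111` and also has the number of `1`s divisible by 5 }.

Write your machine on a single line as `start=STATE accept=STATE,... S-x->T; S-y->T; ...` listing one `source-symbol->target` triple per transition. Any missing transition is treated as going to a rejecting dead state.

Run two small machines in parallel and take their product. The first has 4 states tracking how much of the suffix `111` has currently been matched; the second has 5 states tracking the count of `1`s modulo 5. A product state is a pair (one from each), accepting exactly when both do.
With 20 states:
          0    1  
>  q0     q0   q1 
   q1     q2   q3 
   q2     q2   q4 
   q3     q5   q6 
   q4     q5   q7 
   q5     q5   q8 
   q6     q9  q10 
   q7     q9  q10 
   q8     q9  q11 
   q9     q9  q12 
   q10   q13  q14 
   q11   q13  q14 
   q12   q13  q15 
   q13   q13  q16 
 * q14    q0  q17 
   q15    q0  q17 
   q16    q0  q18 
   q17    q2  q19 
   q18    q2  q19 
   q19    q5   q6 
(> = start, * = accepting)

start=q0; accept=q14; q0-0->q0; q0-1->q1; q1-0->q2; q1-1->q3; q2-0->q2; q2-1->q4; q3-0->q5; q3-1->q6; q4-0->q5; q4-1->q7; q5-0->q5; q5-1->q8; q6-0->q9; q6-1->q10; q7-0->q9; q7-1->q10; q8-0->q9; q8-1->q11; q9-0->q9; q9-1->q12; q10-0->q13; q10-1->q14; q11-0->q13; q11-1->q14; q12-0->q13; q12-1->q15; q13-0->q13; q13-1->q16; q14-0->q0; q14-1->q17; q15-0->q0; q15-1->q17; q16-0->q0; q16-1->q18; q17-0->q2; q17-1->q19; q18-0->q2; q18-1->q19; q19-0->q5; q19-1->q6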